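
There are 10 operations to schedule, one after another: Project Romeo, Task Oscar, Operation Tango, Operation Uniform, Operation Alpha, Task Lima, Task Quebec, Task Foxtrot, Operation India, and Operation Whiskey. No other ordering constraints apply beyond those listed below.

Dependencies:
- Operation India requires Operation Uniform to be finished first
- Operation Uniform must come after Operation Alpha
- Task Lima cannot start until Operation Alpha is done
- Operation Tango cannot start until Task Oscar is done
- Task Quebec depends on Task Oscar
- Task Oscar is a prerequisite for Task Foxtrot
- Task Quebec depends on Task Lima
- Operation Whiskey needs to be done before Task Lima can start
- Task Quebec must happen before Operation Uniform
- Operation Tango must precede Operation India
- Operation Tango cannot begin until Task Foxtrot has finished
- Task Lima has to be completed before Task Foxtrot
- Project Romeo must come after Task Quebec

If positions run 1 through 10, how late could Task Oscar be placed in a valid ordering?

The operations that are forced after Task Oscar, directly or by a chain of constraints, are Project Romeo, Operation Tango, Operation Uniform, Task Quebec, Task Foxtrot, Operation India. That's 6 operations.
With 6 mandatory successors out of 10 operations total, the latest slot for Task Oscar is 10−6 = 4, and it's reachable by doing all non-successors before Task Oscar.

4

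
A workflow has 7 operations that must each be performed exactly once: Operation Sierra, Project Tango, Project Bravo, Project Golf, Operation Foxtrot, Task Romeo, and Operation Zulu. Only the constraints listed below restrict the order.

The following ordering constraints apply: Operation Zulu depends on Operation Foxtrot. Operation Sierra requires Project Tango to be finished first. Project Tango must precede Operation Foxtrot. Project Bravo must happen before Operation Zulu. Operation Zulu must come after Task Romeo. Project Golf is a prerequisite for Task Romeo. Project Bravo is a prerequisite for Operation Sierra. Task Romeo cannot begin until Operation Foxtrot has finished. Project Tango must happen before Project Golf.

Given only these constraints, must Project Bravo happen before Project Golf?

No

Project Bravo and Project Golf are not related by any chain of constraints.
So Project Bravo can come before Project Golf or after — it is not forced.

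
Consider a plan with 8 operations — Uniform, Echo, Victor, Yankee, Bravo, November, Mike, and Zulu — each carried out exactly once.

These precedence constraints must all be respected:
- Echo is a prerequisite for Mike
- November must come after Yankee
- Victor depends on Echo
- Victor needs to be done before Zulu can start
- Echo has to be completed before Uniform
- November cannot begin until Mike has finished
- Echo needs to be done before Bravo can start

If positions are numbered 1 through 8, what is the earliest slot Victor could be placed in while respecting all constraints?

2

The only operation forced before Victor (directly or transitively) is Echo.
So at minimum 1 operation comes before Victor, putting Victor no earlier than position 2. That position is achievable by scheduling exactly that predecessor first.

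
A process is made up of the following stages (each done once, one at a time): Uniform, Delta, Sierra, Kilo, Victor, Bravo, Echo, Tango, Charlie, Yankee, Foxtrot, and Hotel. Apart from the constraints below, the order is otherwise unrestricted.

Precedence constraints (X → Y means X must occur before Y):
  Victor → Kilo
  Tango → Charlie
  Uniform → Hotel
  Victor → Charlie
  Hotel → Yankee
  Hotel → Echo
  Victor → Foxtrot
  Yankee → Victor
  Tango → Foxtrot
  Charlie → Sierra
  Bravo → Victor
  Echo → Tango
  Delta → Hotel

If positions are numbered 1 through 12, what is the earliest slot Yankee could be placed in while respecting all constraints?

4

The stages that are forced before Yankee, directly or transitively, are Uniform, Delta, Hotel. That's 3 stages.
So at minimum 3 stages come before Yankee, putting Yankee no earlier than position 4. That position is achievable by scheduling exactly those predecessors first.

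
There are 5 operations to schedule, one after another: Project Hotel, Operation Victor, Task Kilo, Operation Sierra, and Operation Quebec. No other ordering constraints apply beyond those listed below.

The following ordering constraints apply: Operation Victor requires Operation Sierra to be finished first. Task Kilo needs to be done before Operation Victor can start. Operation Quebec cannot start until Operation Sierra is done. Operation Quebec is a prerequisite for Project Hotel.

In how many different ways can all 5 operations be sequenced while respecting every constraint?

9

The operations with no prerequisites are Task Kilo, Operation Sierra; any of them can be placed first.
Systematically extending each partial ordering one operation at a time and counting, there are 9 complete orderings.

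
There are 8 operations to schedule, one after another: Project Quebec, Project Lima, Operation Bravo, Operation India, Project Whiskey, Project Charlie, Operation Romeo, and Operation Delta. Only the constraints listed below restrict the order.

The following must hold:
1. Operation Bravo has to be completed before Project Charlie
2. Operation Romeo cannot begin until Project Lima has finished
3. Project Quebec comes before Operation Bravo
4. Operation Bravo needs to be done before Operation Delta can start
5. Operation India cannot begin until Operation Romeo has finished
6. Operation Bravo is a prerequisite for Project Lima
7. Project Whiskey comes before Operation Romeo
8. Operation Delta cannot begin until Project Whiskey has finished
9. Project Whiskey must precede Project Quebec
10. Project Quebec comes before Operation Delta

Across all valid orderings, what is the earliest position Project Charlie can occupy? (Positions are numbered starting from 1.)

The operations that are forced before Project Charlie, directly or transitively, are Project Quebec, Operation Bravo, Project Whiskey. That's 3 operations.
So at minimum 3 operations come before Project Charlie, putting Project Charlie no earlier than position 4. That position is achievable by scheduling exactly those predecessors first.

4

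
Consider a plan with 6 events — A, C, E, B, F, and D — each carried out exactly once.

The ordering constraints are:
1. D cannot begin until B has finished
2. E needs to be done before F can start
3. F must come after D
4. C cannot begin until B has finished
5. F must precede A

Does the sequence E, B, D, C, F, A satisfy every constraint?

Yes

Checking each listed constraint against this order: for instance, E is in position 1 and F in position 5, so that constraint holds — and the remaining constraints check out the same way.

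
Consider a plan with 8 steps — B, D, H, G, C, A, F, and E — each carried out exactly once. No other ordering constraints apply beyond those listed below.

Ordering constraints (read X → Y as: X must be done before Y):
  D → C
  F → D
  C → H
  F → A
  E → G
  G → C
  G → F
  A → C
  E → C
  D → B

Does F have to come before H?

Following the dependencies: F → D → C → H.
That forces F before H in every valid schedule.

Yes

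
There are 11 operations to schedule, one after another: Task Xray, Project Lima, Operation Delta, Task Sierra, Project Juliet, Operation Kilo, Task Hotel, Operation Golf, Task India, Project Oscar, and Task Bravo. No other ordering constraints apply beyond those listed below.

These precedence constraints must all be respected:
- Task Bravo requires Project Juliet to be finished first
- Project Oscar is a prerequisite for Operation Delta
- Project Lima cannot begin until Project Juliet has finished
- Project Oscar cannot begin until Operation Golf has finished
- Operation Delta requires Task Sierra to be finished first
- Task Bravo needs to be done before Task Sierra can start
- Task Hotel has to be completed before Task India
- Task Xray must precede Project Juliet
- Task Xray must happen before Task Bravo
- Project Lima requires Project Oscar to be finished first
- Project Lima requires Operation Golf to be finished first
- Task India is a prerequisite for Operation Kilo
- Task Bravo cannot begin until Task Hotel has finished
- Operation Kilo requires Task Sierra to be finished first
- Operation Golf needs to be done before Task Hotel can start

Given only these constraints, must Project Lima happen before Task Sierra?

No

No chain of constraints connects Project Lima to Task Sierra in either direction.
A valid ordering placing Task Sierra before Project Lima exists, so the answer is no.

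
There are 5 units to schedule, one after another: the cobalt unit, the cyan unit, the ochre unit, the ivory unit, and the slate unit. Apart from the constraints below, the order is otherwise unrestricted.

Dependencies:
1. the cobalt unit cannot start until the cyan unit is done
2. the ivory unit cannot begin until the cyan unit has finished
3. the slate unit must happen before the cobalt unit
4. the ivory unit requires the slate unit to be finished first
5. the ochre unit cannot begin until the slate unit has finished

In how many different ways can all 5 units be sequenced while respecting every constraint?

The units with no prerequisites are the cyan unit, the slate unit; any of them can be placed first.
Enumerating by repeatedly choosing an available unit (one whose prerequisites are all placed) gives 14 distinct complete orderings.

14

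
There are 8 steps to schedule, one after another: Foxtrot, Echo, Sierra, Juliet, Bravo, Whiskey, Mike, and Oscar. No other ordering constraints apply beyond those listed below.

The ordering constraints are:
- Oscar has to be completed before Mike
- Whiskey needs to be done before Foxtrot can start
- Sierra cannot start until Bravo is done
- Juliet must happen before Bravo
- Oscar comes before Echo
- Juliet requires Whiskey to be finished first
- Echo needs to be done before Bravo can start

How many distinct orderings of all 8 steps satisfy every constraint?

2 steps have no prerequisites (Whiskey, Oscar), so any of them could come first.
Counting all ways to extend the partial order to a total order gives 196.

196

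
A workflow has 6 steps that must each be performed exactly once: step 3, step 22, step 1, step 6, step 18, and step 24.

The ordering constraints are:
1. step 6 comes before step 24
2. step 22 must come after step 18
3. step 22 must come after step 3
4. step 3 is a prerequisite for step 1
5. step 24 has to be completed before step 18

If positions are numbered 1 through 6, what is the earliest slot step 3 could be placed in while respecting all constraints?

1

Step 3 has no prerequisites at all, so it can go in position 1.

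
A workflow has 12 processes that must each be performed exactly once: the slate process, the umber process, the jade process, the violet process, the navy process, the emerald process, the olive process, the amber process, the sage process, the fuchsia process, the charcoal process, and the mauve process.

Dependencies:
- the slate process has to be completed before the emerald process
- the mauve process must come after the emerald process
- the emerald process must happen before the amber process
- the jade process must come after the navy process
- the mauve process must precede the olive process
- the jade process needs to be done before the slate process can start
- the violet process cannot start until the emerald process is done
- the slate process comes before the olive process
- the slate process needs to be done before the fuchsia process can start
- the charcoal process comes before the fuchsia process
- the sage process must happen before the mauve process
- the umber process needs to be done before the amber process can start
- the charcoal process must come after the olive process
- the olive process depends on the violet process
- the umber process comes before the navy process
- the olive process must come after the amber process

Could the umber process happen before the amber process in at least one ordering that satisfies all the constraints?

Yes

The umber process is actually forced before the amber process by the constraints, so certainly some valid ordering has the umber process first.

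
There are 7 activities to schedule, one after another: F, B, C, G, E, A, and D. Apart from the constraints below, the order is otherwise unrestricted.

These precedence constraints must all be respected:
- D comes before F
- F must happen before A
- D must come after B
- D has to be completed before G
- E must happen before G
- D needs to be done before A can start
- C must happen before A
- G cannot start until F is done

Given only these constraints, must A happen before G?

No

No chain of constraints connects A to G in either direction.
There exist valid orderings with G before A, so A is not required to come first.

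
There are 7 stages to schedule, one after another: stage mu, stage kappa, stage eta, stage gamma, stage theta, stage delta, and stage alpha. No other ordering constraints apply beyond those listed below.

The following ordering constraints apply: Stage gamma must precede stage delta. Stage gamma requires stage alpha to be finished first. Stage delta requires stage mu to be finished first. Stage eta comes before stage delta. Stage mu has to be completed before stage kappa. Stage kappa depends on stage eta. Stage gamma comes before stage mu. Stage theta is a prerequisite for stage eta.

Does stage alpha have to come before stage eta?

No chain of constraints connects stage alpha to stage eta in either direction.
There exist valid orderings with stage eta before stage alpha, so stage alpha is not required to come first.

No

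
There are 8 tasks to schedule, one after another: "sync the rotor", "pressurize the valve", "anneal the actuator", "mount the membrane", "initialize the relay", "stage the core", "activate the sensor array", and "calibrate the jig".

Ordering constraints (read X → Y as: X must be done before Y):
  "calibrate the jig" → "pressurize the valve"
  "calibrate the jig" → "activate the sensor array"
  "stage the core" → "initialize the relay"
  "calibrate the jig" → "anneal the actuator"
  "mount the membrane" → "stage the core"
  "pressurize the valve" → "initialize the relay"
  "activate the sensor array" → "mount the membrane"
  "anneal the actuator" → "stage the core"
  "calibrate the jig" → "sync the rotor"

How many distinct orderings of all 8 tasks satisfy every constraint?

105

Only "calibrate the jig" has no prerequisites, so it must go first.
Counting all ways to extend the partial order to a total order gives 105.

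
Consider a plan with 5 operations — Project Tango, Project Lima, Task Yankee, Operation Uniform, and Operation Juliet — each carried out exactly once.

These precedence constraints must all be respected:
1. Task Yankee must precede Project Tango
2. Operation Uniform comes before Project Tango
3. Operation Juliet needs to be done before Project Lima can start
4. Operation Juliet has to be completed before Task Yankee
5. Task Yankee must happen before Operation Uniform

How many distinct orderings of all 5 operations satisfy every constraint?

4

Operation Juliet is the only operation with nothing required before it, so every ordering starts there.
Systematically extending each partial ordering one operation at a time and counting, there are 4 complete orderings.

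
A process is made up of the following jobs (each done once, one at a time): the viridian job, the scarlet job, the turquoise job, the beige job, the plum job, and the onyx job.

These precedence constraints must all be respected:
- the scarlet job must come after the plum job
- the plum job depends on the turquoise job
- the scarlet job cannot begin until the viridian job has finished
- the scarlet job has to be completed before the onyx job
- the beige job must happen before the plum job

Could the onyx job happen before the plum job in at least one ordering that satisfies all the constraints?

No

The constraints give a chain the plum job → the scarlet job → the onyx job, which forces the plum job before the onyx job.
So no valid ordering can have the onyx job before the plum job.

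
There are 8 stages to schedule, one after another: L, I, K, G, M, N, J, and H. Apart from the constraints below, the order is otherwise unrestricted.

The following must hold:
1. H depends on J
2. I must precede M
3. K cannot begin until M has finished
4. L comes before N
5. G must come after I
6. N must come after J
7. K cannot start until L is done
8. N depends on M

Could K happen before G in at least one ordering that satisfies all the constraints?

Yes

The constraints leave K and G unordered relative to each other; nothing requires G earlier.
That means at least one valid schedule has K before G.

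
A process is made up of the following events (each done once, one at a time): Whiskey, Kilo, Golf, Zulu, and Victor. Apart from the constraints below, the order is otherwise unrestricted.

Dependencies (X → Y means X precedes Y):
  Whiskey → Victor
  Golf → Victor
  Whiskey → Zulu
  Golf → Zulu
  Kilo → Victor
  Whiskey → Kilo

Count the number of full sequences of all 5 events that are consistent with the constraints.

The events with no prerequisites are Whiskey, Golf; any of them can be placed first.
Enumerating by repeatedly choosing an available event (one whose prerequisites are all placed) gives 8 distinct complete orderings.

8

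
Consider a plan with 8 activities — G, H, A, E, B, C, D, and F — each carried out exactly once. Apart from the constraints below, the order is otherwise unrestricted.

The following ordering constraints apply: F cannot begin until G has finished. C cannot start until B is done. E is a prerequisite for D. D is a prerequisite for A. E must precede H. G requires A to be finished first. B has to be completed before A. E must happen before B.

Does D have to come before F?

Yes

Chaining the stated constraints: D → A → G → F.
So D must precede F in any valid ordering.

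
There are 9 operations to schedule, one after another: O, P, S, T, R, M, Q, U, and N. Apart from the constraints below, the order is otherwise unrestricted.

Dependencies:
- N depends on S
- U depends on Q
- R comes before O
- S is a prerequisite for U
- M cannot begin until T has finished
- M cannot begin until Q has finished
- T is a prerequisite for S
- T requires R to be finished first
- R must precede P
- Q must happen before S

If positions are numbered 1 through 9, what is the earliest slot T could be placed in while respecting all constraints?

2

The only operation forced before T (directly or transitively) is R.
So at minimum 1 operation comes before T, putting T no earlier than position 2. That position is achievable by scheduling exactly that predecessor first.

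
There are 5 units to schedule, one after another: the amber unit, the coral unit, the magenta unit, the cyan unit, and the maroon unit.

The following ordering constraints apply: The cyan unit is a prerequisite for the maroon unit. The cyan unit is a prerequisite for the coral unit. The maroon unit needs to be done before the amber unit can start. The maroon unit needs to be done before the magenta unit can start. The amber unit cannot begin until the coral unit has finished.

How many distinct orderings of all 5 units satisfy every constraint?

5

Only the cyan unit has no prerequisites, so it must go first.
Enumerating by repeatedly choosing an available unit (one whose prerequisites are all placed) gives 5 distinct complete orderings.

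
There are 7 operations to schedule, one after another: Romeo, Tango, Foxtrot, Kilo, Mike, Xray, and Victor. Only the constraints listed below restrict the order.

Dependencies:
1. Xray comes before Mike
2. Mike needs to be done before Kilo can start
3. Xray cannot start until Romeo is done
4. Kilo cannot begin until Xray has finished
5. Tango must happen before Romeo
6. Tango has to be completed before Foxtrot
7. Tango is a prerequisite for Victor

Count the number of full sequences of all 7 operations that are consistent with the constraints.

Only Tango has no prerequisites, so it must go first.
Systematically extending each partial ordering one operation at a time and counting, there are 30 complete orderings.

30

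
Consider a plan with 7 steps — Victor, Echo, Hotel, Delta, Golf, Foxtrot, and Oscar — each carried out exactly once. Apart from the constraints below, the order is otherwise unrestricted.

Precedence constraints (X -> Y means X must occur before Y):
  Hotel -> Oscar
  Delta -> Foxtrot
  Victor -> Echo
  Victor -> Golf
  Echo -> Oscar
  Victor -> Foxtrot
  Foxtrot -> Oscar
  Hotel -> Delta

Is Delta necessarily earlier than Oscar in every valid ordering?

Chaining the stated constraints: Delta → Foxtrot → Oscar.
That forces Delta before Oscar in every valid schedule.

Yes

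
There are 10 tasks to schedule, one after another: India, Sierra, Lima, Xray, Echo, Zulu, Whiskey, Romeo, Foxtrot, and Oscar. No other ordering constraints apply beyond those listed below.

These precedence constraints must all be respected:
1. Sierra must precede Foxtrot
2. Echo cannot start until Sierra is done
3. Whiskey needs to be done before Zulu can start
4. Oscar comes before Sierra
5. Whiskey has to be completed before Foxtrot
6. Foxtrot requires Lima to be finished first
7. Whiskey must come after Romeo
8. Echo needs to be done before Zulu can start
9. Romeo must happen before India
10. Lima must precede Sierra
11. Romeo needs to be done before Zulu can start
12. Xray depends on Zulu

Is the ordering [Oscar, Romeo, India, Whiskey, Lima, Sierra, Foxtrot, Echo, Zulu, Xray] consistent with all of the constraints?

Going through the constraints one by one, each required predecessor appears earlier in the sequence than its dependent — e.g. Romeo (position 2) is before Zulu (position 9), as required.

Yes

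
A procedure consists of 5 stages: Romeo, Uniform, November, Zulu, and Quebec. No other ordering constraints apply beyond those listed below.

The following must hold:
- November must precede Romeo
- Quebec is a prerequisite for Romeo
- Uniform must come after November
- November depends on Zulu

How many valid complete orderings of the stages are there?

7

2 stages have no prerequisites (Zulu, Quebec), so any of them could come first.
Counting all ways to extend the partial order to a total order gives 7.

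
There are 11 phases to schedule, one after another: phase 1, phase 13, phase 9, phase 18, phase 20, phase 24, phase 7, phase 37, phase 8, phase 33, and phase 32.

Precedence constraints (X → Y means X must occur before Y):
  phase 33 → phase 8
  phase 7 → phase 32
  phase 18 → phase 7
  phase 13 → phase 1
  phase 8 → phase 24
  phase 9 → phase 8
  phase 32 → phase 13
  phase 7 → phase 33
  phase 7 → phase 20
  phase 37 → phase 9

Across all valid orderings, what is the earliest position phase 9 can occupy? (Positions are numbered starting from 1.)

2

The only phase forced before phase 9 (directly or transitively) is phase 37.
With 1 mandatory predecessor, the earliest phase 9 can sit is position 1+1 = 2, and placing just that one first achieves it.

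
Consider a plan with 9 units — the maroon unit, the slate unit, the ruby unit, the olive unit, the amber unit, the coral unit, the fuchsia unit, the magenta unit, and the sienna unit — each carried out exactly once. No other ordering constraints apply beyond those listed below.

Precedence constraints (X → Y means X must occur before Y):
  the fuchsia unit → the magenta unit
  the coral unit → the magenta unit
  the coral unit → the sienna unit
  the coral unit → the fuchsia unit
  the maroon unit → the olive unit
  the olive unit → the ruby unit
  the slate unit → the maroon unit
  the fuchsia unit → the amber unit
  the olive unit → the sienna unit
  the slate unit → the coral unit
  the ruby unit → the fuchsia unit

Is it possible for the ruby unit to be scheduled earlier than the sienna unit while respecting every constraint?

Yes

No chain of constraints runs from the sienna unit to the ruby unit, so the sienna unit is not required to come first.
So a valid ordering placing the ruby unit earlier than the sienna unit exists.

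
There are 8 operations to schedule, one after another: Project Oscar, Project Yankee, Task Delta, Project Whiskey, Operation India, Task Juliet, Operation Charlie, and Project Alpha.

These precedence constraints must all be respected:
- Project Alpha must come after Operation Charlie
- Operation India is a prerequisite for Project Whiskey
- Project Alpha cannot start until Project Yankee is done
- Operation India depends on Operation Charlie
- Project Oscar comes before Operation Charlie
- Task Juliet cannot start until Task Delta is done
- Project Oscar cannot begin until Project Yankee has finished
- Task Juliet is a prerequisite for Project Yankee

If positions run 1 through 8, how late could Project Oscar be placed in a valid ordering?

The operations that are forced after Project Oscar, directly or by a chain of constraints, are Project Whiskey, Operation India, Operation Charlie, Project Alpha. That's 4 operations.
With 4 mandatory successors out of 8 operations total, the latest slot for Project Oscar is 8−4 = 4, and it's reachable by doing all non-successors before Project Oscar.

4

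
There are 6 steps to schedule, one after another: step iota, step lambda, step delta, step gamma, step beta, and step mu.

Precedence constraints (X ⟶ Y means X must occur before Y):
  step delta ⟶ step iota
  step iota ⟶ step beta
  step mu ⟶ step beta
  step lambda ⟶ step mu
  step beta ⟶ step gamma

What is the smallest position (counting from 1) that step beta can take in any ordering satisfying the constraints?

Working backwards through the constraints from step beta, its full set of required predecessors is step iota, step lambda, step delta, step mu — 4 of them.
So at minimum 4 steps come before step beta, putting step beta no earlier than position 5. That position is achievable by scheduling exactly those predecessors first.

5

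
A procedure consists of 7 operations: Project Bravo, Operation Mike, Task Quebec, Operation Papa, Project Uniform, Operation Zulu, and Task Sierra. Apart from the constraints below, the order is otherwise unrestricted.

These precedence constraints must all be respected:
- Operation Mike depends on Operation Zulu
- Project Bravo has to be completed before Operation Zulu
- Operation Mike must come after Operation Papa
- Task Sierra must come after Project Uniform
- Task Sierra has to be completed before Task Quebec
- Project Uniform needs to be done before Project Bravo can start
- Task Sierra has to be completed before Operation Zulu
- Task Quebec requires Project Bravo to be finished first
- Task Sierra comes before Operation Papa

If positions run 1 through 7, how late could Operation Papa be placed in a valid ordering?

6

Following the constraints forward from Operation Papa, its only required successor is Operation Mike.
So at least 1 operation follows Operation Papa, putting Operation Papa no later than position 6. That position is achievable by scheduling everything else first.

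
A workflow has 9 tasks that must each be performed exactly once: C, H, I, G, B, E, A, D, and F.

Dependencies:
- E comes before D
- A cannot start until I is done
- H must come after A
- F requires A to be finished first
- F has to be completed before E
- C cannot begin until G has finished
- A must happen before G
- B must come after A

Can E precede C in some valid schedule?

Nothing in the constraints forces C before E — there is no chain from C to E.
So a valid ordering placing E earlier than C exists.

Yes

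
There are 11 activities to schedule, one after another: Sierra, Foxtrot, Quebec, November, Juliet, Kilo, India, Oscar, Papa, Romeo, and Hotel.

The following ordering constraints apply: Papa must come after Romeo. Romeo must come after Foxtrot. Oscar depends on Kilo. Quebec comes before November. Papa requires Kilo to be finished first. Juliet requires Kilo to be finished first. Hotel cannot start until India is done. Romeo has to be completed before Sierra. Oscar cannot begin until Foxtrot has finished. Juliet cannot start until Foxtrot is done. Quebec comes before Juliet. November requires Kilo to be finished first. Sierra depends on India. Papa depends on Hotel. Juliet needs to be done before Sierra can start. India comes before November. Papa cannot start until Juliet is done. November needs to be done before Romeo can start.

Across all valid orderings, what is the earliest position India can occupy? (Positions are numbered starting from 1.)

1

India has no prerequisites at all, so it can go in position 1.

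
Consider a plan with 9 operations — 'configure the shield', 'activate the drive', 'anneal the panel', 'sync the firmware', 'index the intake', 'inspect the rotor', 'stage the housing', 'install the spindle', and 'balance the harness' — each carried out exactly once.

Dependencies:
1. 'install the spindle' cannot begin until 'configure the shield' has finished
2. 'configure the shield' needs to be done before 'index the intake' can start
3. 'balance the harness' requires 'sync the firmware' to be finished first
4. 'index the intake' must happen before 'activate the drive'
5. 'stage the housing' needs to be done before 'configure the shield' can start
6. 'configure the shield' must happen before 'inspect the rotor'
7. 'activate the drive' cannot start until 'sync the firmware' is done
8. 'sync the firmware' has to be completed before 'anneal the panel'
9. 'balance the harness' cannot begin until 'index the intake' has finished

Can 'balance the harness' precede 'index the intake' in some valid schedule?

The constraints give a chain 'index the intake' → 'balance the harness', which forces 'index the intake' before 'balance the harness'.
Hence 'balance the harness' can never be scheduled before 'index the intake'.

No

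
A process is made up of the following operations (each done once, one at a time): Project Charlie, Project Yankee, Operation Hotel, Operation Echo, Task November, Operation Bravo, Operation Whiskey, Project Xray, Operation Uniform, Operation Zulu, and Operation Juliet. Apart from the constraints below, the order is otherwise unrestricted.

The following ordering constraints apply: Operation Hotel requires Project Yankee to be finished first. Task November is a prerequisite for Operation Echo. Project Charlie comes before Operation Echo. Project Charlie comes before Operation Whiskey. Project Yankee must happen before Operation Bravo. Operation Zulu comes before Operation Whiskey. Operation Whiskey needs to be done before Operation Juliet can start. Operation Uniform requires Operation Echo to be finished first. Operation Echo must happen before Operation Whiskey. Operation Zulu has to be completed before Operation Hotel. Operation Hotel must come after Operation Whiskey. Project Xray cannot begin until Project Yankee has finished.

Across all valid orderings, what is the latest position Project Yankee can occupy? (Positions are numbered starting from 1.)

The operations that are forced after Project Yankee, directly or by a chain of constraints, are Operation Hotel, Operation Bravo, Project Xray. That's 3 operations.
With 3 mandatory successors out of 11 operations total, the latest slot for Project Yankee is 11−3 = 8, and it's reachable by doing all non-successors before Project Yankee.

8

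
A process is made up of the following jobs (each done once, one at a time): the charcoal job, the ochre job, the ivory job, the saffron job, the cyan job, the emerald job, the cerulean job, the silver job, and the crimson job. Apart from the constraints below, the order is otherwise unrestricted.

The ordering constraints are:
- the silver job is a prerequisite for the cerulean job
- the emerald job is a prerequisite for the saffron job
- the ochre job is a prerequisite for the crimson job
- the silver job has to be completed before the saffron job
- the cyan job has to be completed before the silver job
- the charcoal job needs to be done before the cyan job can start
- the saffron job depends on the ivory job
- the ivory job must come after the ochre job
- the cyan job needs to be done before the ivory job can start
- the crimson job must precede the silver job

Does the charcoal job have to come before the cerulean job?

Following the dependencies: the charcoal job → the cyan job → the silver job → the cerulean job.
Hence the charcoal job necessarily comes before the cerulean job.

Yes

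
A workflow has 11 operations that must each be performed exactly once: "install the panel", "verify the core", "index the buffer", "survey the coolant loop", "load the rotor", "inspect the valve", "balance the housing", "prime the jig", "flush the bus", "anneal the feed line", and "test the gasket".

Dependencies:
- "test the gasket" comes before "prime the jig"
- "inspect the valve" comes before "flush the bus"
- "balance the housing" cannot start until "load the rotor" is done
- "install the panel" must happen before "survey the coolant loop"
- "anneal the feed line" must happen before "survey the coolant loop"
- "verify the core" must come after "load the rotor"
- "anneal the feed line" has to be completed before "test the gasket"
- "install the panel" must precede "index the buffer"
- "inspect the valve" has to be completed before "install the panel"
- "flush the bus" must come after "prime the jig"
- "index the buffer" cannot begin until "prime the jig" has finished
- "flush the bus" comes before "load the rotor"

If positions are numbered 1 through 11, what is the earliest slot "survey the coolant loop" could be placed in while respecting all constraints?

4

Working backwards through the constraints from "survey the coolant loop", its full set of required predecessors is "install the panel", "inspect the valve", "anneal the feed line" — 3 of them.
With 3 mandatory predecessors, the earliest "survey the coolant loop" can sit is position 3+1 = 4, and placing just those 3 first achieves it.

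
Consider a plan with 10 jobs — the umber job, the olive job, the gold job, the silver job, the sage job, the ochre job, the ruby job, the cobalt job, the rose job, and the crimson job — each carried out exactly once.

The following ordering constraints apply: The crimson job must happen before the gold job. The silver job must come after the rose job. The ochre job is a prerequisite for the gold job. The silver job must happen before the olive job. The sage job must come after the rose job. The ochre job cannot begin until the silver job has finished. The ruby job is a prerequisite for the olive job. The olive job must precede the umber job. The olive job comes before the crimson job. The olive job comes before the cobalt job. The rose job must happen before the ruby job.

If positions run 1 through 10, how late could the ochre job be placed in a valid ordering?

The only job forced after the ochre job (directly or by a chain) is the gold job.
So at least 1 job follows the ochre job, putting the ochre job no later than position 9. That position is achievable by scheduling everything else first.

9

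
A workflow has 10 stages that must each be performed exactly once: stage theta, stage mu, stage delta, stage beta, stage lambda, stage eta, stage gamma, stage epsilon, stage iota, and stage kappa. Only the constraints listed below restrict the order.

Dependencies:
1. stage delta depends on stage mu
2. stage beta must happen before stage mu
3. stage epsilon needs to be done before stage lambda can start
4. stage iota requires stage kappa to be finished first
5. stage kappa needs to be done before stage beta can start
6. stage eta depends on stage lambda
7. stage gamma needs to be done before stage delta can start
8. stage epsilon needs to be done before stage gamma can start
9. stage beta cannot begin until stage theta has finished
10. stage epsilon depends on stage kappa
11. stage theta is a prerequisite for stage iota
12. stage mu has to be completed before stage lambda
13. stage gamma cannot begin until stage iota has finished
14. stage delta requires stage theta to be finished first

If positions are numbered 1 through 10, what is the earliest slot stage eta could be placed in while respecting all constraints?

7

The stages that are forced before stage eta, directly or transitively, are stage theta, stage mu, stage beta, stage lambda, stage epsilon, stage kappa. That's 6 stages.
With 6 mandatory predecessors, the earliest stage eta can sit is position 6+1 = 7, and placing just those 6 first achieves it.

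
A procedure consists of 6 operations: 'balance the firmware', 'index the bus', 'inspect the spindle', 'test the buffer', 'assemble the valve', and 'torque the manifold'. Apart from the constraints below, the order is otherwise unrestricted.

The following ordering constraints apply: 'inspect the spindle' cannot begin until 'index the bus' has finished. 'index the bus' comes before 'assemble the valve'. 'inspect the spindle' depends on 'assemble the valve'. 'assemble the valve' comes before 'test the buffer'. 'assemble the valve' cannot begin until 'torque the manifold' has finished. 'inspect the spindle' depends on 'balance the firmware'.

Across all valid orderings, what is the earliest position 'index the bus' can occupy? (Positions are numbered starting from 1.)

1

No constraint forces any other operation before 'index the bus', so it can be placed first.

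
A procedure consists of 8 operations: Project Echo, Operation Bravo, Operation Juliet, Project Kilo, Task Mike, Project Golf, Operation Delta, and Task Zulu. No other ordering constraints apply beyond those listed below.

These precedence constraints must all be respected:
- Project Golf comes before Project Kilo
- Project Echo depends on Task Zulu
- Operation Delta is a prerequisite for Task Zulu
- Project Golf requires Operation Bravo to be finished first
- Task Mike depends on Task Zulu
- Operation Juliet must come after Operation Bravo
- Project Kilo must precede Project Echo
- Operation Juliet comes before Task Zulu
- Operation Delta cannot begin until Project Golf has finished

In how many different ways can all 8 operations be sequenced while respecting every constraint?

Only Operation Bravo has no prerequisites, so it must go first.
Counting all ways to extend the partial order to a total order gives 25.

25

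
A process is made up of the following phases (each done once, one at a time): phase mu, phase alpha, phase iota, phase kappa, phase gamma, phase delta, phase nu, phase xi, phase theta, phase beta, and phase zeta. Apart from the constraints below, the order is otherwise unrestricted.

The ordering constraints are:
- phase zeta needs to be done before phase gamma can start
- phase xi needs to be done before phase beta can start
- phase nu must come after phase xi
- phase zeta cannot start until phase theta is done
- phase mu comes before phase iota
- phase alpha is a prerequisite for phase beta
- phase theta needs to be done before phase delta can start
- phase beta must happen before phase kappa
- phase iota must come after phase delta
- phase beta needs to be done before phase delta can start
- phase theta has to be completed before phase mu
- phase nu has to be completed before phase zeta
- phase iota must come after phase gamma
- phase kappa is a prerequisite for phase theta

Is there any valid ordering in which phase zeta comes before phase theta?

The constraints give a chain phase theta → phase zeta, which forces phase theta before phase zeta.
Hence phase zeta can never be scheduled before phase theta.

No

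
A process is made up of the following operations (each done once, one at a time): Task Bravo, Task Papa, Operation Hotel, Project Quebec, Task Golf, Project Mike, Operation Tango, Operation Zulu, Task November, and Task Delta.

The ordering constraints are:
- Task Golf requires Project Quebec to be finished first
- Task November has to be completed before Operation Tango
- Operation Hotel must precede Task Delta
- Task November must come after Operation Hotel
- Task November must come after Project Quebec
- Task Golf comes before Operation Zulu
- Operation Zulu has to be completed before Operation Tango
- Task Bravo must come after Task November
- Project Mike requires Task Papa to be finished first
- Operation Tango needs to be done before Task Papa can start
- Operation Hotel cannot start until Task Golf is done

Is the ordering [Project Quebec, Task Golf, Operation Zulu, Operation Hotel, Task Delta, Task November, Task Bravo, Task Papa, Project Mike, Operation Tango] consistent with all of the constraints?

No

Here Operation Tango comes after Task Papa.
That contradicts the constraint that Operation Tango must precede Task Papa.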